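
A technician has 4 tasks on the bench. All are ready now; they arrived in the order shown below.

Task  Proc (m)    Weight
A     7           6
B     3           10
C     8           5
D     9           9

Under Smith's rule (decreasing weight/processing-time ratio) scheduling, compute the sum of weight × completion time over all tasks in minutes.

WSPT (decreasing weight/processing-time ratio): B D A C.
B: finishes 3, weight 10, w·C = 30
D: finishes 12, weight 9, w·C = 108
A: finishes 19, weight 6, w·C = 114
C: finishes 27, weight 5, w·C = 135
Sum = 30+108+114+135 = 387.

387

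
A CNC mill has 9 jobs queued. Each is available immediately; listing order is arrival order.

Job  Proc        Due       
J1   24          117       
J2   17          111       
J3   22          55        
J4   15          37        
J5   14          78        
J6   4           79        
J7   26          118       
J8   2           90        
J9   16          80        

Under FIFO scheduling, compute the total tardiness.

FIFO (arrival order): J1 J2 J3 J4 J5 J6 J7 J8 J9.
J1: 0→24, due 117, tardiness 0
J2: 24→41, due 111, tardiness 0
J3: 41→63, due 55, tardiness 8
J4: 63→78, due 37, tardiness 41
J5: 78→92, due 78, tardiness 14
J6: 92→96, due 79, tardiness 17
J7: 96→122, due 118, tardiness 4
J8: 122→124, due 90, tardiness 34
J9: 124→140, due 80, tardiness 60
Sum = 0+0+8+41+14+17+4+34+60 = 178.

178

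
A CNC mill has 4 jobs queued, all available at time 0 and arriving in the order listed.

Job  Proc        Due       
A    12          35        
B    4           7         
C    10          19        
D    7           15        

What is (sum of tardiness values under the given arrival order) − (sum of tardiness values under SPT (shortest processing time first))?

FIFO (arrival order): A B C D.
A: 0→12, due 35, tardiness 0
B: 12→16, due 7, tardiness 9
C: 16→26, due 19, tardiness 7
D: 26→33, due 15, tardiness 18
Sum = 0+9+7+18 = 34.
SPT (increasing processing time): B D C A.
B: 0→4, due 7, tardiness 0
D: 4→11, due 15, tardiness 0
C: 11→21, due 19, tardiness 2
A: 21→33, due 35, tardiness 0
Sum = 0+0+2+0 = 2.
Difference = 34 − 2 = 32.

32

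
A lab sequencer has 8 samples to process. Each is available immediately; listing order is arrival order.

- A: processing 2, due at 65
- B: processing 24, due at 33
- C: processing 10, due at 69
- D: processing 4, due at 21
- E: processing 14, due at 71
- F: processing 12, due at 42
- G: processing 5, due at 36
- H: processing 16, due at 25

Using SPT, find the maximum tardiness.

54

SPT (increasing processing time): A D G C F E H B.
A: 0→2, due 65, tardiness 0
D: 2→6, due 21, tardiness 0
G: 6→11, due 36, tardiness 0
C: 11→21, due 69, tardiness 0
F: 21→33, due 42, tardiness 0
E: 33→47, due 71, tardiness 0
H: 47→63, due 25, tardiness 38
B: 63→87, due 33, tardiness 54
Maximum = 54.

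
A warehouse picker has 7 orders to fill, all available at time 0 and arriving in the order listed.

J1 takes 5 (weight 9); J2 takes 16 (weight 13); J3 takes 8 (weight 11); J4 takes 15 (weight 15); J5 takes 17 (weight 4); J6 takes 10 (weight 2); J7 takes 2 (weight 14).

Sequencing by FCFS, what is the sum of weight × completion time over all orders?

FIFO (arrival order): J1 J2 J3 J4 J5 J6 J7.
J1: finishes 5, weight 9, w·C = 45
J2: finishes 21, weight 13, w·C = 273
J3: finishes 29, weight 11, w·C = 319
J4: finishes 44, weight 15, w·C = 660
J5: finishes 61, weight 4, w·C = 244
J6: finishes 71, weight 2, w·C = 142
J7: finishes 73, weight 14, w·C = 1022
Sum = 45+273+319+660+244+142+1022 = 2705.

2705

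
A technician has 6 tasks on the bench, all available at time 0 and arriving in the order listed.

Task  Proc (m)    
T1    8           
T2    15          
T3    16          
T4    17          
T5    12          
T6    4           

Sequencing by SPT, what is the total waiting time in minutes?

134

SPT (increasing processing time): T6 T1 T5 T2 T3 T4.
T6: waits 0, runs 0→4
T1: waits 4, runs 4→12
T5: waits 12, runs 12→24
T2: waits 24, runs 24→39
T3: waits 39, runs 39→55
T4: waits 55, runs 55→72
Sum = 0+4+12+24+39+55 = 134.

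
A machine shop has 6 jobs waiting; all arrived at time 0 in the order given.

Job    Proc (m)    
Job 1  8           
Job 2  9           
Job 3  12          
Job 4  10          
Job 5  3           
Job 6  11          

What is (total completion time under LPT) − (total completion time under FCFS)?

LPT (decreasing processing time): Job 3 Job 6 Job 4 Job 2 Job 1 Job 5.
Job 3: 0→12
Job 6: 12→23
Job 4: 23→33
Job 2: 33→42
Job 1: 42→50
Job 5: 50→53
Sum = 12+23+33+42+50+53 = 213.
FIFO (arrival order): Job 1 Job 2 Job 3 Job 4 Job 5 Job 6.
Job 1: 0→8
Job 2: 8→17
Job 3: 17→29
Job 4: 29→39
Job 5: 39→42
Job 6: 42→53
Sum = 8+17+29+39+42+53 = 188.
Difference = 213 − 188 = 25.

25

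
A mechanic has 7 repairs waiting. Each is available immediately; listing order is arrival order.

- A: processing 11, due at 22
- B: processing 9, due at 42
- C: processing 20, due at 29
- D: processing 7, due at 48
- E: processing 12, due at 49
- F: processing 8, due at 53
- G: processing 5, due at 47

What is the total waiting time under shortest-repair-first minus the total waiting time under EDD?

SPT (increasing processing time): G D F B A E C.
G: waits 0, runs 0→5
D: waits 5, runs 5→12
F: waits 12, runs 12→20
B: waits 20, runs 20→29
A: waits 29, runs 29→40
E: waits 40, runs 40→52
C: waits 52, runs 52→72
Sum = 0+5+12+20+29+40+52 = 158.
EDD (increasing due date): A C B G D E F.
A: waits 0, runs 0→11
C: waits 11, runs 11→31
B: waits 31, runs 31→40
G: waits 40, runs 40→45
D: waits 45, runs 45→52
E: waits 52, runs 52→64
F: waits 64, runs 64→72
Sum = 0+11+31+40+45+52+64 = 243.
Difference = 158 − 243 = -85.

-85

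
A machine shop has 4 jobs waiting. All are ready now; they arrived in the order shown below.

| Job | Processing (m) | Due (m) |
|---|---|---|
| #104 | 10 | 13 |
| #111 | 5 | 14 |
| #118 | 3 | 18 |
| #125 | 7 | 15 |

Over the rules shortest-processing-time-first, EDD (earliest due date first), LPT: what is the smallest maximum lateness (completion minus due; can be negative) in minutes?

7

SPT (increasing processing time): #118 #111 #125 #104.
#118: 0→3, due 18, lateness -15
#111: 3→8, due 14, lateness -6
#125: 8→15, due 15, lateness 0
#104: 15→25, due 13, lateness 12
Maximum = 12.
EDD (increasing due date): #104 #111 #125 #118.
#104: 0→10, due 13, lateness -3
#111: 10→15, due 14, lateness 1
#125: 15→22, due 15, lateness 7
#118: 22→25, due 18, lateness 7
Maximum = 7.
LPT (decreasing processing time): #104 #125 #111 #118.
#104: 0→10, due 13, lateness -3
#125: 10→17, due 15, lateness 2
#111: 17→22, due 14, lateness 8
#118: 22→25, due 18, lateness 7
Maximum = 8.
SPT 12, EDD 7, LPT 8 → minimum 7.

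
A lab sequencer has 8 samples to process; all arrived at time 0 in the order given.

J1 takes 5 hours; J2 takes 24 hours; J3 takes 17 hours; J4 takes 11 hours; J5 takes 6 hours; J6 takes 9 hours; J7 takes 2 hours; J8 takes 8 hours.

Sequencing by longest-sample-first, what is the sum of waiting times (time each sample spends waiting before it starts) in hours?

402

LPT (decreasing processing time): J2 J3 J4 J6 J8 J5 J1 J7.
J2: waits 0, runs 0→24
J3: waits 24, runs 24→41
J4: waits 41, runs 41→52
J6: waits 52, runs 52→61
J8: waits 61, runs 61→69
J5: waits 69, runs 69→75
J1: waits 75, runs 75→80
J7: waits 80, runs 80→82
Sum = 0+24+41+52+61+69+75+80 = 402.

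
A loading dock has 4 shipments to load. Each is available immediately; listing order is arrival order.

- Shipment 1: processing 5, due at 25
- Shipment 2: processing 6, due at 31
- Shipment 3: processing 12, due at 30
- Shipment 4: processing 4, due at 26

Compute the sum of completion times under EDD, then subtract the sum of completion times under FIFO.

EDD (increasing due date): Shipment 1 Shipment 4 Shipment 3 Shipment 2.
Shipment 1: 0→5
Shipment 4: 5→9
Shipment 3: 9→21
Shipment 2: 21→27
Sum = 5+9+21+27 = 62.
FIFO (arrival order): Shipment 1 Shipment 2 Shipment 3 Shipment 4.
Shipment 1: 0→5
Shipment 2: 5→11
Shipment 3: 11→23
Shipment 4: 23→27
Sum = 5+11+23+27 = 66.
Difference = 62 − 66 = -4.

-4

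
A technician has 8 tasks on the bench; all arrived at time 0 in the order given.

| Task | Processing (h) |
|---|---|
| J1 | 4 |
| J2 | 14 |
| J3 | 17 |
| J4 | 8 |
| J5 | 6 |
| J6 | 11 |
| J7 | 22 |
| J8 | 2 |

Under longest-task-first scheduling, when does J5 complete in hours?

LPT (decreasing processing time): J7 J3 J2 J6 J4 J5 J1 J8.
J7: 0→22
J3: 22→39
J2: 39→53
J6: 53→64
J4: 64→72
J5: 72→78

78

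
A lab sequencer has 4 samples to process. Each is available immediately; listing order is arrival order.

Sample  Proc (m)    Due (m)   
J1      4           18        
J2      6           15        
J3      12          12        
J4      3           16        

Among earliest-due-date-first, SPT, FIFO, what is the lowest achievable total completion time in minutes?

48

EDD (increasing due date): J3 J2 J4 J1.
J3: 0→12
J2: 12→18
J4: 18→21
J1: 21→25
Sum = 12+18+21+25 = 76.
SPT (increasing processing time): J4 J1 J2 J3.
J4: 0→3
J1: 3→7
J2: 7→13
J3: 13→25
Sum = 3+7+13+25 = 48.
FIFO (arrival order): J1 J2 J3 J4.
J1: 0→4
J2: 4→10
J3: 10→22
J4: 22→25
Sum = 4+10+22+25 = 61.
EDD 76, SPT 48, FIFO 61 → minimum 48.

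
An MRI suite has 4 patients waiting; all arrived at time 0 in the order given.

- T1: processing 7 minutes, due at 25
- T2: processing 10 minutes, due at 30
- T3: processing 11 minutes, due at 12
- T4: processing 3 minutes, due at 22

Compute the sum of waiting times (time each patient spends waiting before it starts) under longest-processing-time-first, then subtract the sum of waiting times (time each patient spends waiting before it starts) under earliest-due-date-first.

14

LPT (decreasing processing time): T3 T2 T1 T4.
T3: waits 0, runs 0→11
T2: waits 11, runs 11→21
T1: waits 21, runs 21→28
T4: waits 28, runs 28→31
Sum = 0+11+21+28 = 60.
EDD (increasing due date): T3 T4 T1 T2.
T3: waits 0, runs 0→11
T4: waits 11, runs 11→14
T1: waits 14, runs 14→21
T2: waits 21, runs 21→31
Sum = 0+11+14+21 = 46.
Difference = 60 − 46 = 14.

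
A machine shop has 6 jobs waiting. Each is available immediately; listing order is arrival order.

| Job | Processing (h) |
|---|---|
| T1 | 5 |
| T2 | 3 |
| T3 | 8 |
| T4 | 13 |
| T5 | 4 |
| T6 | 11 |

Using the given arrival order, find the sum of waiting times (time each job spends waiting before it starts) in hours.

FIFO (arrival order): T1 T2 T3 T4 T5 T6.
T1: waits 0, runs 0→5
T2: waits 5, runs 5→8
T3: waits 8, runs 8→16
T4: waits 16, runs 16→29
T5: waits 29, runs 29→33
T6: waits 33, runs 33→44
Sum = 0+5+8+16+29+33 = 91.

91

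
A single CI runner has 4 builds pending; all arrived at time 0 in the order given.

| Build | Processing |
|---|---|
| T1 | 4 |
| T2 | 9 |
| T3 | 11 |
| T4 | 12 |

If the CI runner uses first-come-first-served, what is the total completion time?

77

FIFO (arrival order): T1 T2 T3 T4.
T1: 0→4
T2: 4→13
T3: 13→24
T4: 24→36
Sum = 4+13+24+36 = 77.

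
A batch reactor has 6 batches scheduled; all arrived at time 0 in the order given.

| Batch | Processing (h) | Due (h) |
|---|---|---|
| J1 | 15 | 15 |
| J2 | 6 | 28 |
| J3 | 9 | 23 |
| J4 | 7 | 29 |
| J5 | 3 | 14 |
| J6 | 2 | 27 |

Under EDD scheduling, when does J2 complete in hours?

EDD (increasing due date): J5 J1 J3 J6 J2 J4.
J5: 0→3
J1: 3→18
J3: 18→27
J6: 27→29
J2: 29→35

35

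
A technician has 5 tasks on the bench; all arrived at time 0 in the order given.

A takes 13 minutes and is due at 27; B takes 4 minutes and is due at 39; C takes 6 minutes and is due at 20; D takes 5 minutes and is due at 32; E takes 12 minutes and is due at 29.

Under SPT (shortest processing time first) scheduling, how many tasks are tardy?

SPT (increasing processing time): B D C E A.
B: 0→4, due 39, tardiness 0
D: 4→9, due 32, tardiness 0
C: 9→15, due 20, tardiness 0
E: 15→27, due 29, tardiness 0
A: 27→40, due 27, tardiness 13
Late tasks: 1.

1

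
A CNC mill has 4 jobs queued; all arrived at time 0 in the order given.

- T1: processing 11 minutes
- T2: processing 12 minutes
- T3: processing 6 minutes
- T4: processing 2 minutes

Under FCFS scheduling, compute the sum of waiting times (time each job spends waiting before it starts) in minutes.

FIFO (arrival order): T1 T2 T3 T4.
T1: waits 0, runs 0→11
T2: waits 11, runs 11→23
T3: waits 23, runs 23→29
T4: waits 29, runs 29→31
Sum = 0+11+23+29 = 63.

63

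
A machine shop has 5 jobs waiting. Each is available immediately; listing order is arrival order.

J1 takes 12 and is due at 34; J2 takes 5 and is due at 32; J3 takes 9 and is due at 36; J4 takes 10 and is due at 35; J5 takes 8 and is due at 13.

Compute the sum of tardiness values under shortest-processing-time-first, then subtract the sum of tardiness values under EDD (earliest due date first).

2

SPT (increasing processing time): J2 J5 J3 J4 J1.
J2: 0→5, due 32, tardiness 0
J5: 5→13, due 13, tardiness 0
J3: 13→22, due 36, tardiness 0
J4: 22→32, due 35, tardiness 0
J1: 32→44, due 34, tardiness 10
Sum = 0+0+0+0+10 = 10.
EDD (increasing due date): J5 J2 J1 J4 J3.
J5: 0→8, due 13, tardiness 0
J2: 8→13, due 32, tardiness 0
J1: 13→25, due 34, tardiness 0
J4: 25→35, due 35, tardiness 0
J3: 35→44, due 36, tardiness 8
Sum = 0+0+0+0+8 = 8.
Difference = 10 − 8 = 2.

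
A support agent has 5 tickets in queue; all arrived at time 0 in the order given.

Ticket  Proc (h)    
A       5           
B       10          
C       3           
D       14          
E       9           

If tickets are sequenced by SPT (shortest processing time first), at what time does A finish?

8

SPT (increasing processing time): C A E B D.
C: 0→3
A: 3→8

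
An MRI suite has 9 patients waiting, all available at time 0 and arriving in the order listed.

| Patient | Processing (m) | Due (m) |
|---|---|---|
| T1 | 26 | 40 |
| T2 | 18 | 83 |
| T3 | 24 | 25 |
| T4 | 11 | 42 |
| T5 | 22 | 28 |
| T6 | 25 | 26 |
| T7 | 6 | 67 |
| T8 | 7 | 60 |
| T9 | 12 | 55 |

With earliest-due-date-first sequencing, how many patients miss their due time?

EDD (increasing due date): T3 T6 T5 T1 T4 T9 T8 T7 T2.
T3: 0→24, due 25, tardiness 0
T6: 24→49, due 26, tardiness 23
T5: 49→71, due 28, tardiness 43
T1: 71→97, due 40, tardiness 57
T4: 97→108, due 42, tardiness 66
T9: 108→120, due 55, tardiness 65
T8: 120→127, due 60, tardiness 67
T7: 127→133, due 67, tardiness 66
T2: 133→151, due 83, tardiness 68
Late patients: 8.

8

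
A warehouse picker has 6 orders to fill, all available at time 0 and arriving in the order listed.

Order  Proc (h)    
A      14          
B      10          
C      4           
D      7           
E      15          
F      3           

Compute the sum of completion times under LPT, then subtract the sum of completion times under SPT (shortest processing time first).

93

LPT (decreasing processing time): E A B D C F.
E: 0→15
A: 15→29
B: 29→39
D: 39→46
C: 46→50
F: 50→53
Sum = 15+29+39+46+50+53 = 232.
SPT (increasing processing time): F C D B A E.
F: 0→3
C: 3→7
D: 7→14
B: 14→24
A: 24→38
E: 38→53
Sum = 3+7+14+24+38+53 = 139.
Difference = 232 − 139 = 93.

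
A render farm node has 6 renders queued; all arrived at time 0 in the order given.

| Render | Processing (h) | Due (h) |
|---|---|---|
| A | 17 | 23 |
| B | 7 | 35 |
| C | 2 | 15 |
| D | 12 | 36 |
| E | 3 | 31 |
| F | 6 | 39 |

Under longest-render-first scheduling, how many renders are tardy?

LPT (decreasing processing time): A D B F E C.
A: 0→17, due 23, tardiness 0
D: 17→29, due 36, tardiness 0
B: 29→36, due 35, tardiness 1
F: 36→42, due 39, tardiness 3
E: 42→45, due 31, tardiness 14
C: 45→47, due 15, tardiness 32
Late renders: 4.

4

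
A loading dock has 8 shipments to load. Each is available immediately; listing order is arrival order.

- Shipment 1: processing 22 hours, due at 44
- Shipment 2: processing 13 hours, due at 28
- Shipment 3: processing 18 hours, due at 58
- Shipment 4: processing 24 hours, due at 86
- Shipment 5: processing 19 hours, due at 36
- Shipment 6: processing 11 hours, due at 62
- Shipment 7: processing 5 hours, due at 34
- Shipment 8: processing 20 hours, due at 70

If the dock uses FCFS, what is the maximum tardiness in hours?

78

FIFO (arrival order): Shipment 1 Shipment 2 Shipment 3 Shipment 4 Shipment 5 Shipment 6 Shipment 7 Shipment 8.
Shipment 1: 0→22, due 44, tardiness 0
Shipment 2: 22→35, due 28, tardiness 7
Shipment 3: 35→53, due 58, tardiness 0
Shipment 4: 53→77, due 86, tardiness 0
Shipment 5: 77→96, due 36, tardiness 60
Shipment 6: 96→107, due 62, tardiness 45
Shipment 7: 107→112, due 34, tardiness 78
Shipment 8: 112→132, due 70, tardiness 62
Maximum = 78.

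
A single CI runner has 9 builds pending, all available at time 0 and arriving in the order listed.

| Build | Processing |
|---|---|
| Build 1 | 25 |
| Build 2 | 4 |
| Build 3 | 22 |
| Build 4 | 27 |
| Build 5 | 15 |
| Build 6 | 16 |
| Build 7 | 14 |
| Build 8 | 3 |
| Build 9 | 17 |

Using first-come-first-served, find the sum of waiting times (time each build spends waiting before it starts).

634

FIFO (arrival order): Build 1 Build 2 Build 3 Build 4 Build 5 Build 6 Build 7 Build 8 Build 9.
Build 1: waits 0, runs 0→25
Build 2: waits 25, runs 25→29
Build 3: waits 29, runs 29→51
Build 4: waits 51, runs 51→78
Build 5: waits 78, runs 78→93
Build 6: waits 93, runs 93→109
Build 7: waits 109, runs 109→123
Build 8: waits 123, runs 123→126
Build 9: waits 126, runs 126→143
Sum = 0+25+29+51+78+93+109+123+126 = 634.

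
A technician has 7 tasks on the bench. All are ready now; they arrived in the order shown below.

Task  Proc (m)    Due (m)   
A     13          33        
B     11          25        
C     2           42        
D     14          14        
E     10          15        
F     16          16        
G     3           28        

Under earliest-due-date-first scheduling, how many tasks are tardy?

EDD (increasing due date): D E F B G A C.
D: 0→14, due 14, tardiness 0
E: 14→24, due 15, tardiness 9
F: 24→40, due 16, tardiness 24
B: 40→51, due 25, tardiness 26
G: 51→54, due 28, tardiness 26
A: 54→67, due 33, tardiness 34
C: 67→69, due 42, tardiness 27
Late tasks: 6.

6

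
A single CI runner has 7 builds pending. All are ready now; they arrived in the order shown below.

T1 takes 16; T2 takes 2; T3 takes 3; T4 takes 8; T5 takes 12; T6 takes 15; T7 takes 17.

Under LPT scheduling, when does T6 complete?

48

LPT (decreasing processing time): T7 T1 T6 T5 T4 T3 T2.
T7: 0→17
T1: 17→33
T6: 33→48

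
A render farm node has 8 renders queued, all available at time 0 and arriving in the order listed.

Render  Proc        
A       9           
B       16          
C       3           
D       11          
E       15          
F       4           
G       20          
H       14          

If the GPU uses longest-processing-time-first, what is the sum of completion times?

514

LPT (decreasing processing time): G B E H D A F C.
G: 0→20
B: 20→36
E: 36→51
H: 51→65
D: 65→76
A: 76→85
F: 85→89
C: 89→92
Sum = 20+36+51+65+76+85+89+92 = 514.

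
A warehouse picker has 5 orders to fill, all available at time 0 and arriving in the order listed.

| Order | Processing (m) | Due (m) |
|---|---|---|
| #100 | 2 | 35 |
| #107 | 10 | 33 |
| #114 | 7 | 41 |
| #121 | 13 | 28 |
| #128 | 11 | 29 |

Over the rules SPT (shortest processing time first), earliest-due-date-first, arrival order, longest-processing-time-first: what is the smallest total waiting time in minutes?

SPT (increasing processing time): #100 #114 #107 #128 #121.
#100: waits 0, runs 0→2
#114: waits 2, runs 2→9
#107: waits 9, runs 9→19
#128: waits 19, runs 19→30
#121: waits 30, runs 30→43
Sum = 0+2+9+19+30 = 60.
EDD (increasing due date): #121 #128 #107 #100 #114.
#121: waits 0, runs 0→13
#128: waits 13, runs 13→24
#107: waits 24, runs 24→34
#100: waits 34, runs 34→36
#114: waits 36, runs 36→43
Sum = 0+13+24+34+36 = 107.
FIFO (arrival order): #100 #107 #114 #121 #128.
#100: waits 0, runs 0→2
#107: waits 2, runs 2→12
#114: waits 12, runs 12→19
#121: waits 19, runs 19→32
#128: waits 32, runs 32→43
Sum = 0+2+12+19+32 = 65.
LPT (decreasing processing time): #121 #128 #107 #114 #100.
#121: waits 0, runs 0→13
#128: waits 13, runs 13→24
#107: waits 24, runs 24→34
#114: waits 34, runs 34→41
#100: waits 41, runs 41→43
Sum = 0+13+24+34+41 = 112.
SPT 60, EDD 107, FIFO 65, LPT 112 → minimum 60.

60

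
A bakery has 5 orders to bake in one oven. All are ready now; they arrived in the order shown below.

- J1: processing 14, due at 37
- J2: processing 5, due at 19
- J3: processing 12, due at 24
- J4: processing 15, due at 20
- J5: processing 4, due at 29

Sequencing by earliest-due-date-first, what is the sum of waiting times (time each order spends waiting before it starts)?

93

EDD (increasing due date): J2 J4 J3 J5 J1.
J2: waits 0, runs 0→5
J4: waits 5, runs 5→20
J3: waits 20, runs 20→32
J5: waits 32, runs 32→36
J1: waits 36, runs 36→50
Sum = 0+5+20+32+36 = 93.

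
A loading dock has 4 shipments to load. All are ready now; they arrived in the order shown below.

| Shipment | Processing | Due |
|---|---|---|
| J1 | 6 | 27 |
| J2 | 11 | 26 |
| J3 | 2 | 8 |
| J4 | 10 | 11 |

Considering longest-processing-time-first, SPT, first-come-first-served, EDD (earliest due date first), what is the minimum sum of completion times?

57

LPT (decreasing processing time): J2 J4 J1 J3.
J2: 0→11
J4: 11→21
J1: 21→27
J3: 27→29
Sum = 11+21+27+29 = 88.
SPT (increasing processing time): J3 J1 J4 J2.
J3: 0→2
J1: 2→8
J4: 8→18
J2: 18→29
Sum = 2+8+18+29 = 57.
FIFO (arrival order): J1 J2 J3 J4.
J1: 0→6
J2: 6→17
J3: 17→19
J4: 19→29
Sum = 6+17+19+29 = 71.
EDD (increasing due date): J3 J4 J2 J1.
J3: 0→2
J4: 2→12
J2: 12→23
J1: 23→29
Sum = 2+12+23+29 = 66.
LPT 88, SPT 57, FIFO 71, EDD 66 → minimum 57.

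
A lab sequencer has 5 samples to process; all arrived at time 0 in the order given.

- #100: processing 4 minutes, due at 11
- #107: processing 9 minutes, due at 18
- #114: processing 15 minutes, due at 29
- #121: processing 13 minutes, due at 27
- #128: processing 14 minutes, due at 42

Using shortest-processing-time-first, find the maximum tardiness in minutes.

26

SPT (increasing processing time): #100 #107 #121 #128 #114.
#100: 0→4, due 11, tardiness 0
#107: 4→13, due 18, tardiness 0
#121: 13→26, due 27, tardiness 0
#128: 26→40, due 42, tardiness 0
#114: 40→55, due 29, tardiness 26
Maximum = 26.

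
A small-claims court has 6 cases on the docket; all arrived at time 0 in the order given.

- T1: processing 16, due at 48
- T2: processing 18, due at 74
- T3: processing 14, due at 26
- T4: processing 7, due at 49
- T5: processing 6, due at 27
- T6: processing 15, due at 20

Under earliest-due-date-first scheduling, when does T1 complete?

EDD (increasing due date): T6 T3 T5 T1 T4 T2.
T6: 0→15
T3: 15→29
T5: 29→35
T1: 35→51

51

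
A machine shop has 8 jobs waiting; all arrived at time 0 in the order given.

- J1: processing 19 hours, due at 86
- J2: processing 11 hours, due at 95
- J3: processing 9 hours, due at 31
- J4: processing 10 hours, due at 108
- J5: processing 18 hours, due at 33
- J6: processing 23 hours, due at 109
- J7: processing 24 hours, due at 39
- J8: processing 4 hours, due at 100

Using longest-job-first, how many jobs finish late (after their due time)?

LPT (decreasing processing time): J7 J6 J1 J5 J2 J4 J3 J8.
J7: 0→24, due 39, tardiness 0
J6: 24→47, due 109, tardiness 0
J1: 47→66, due 86, tardiness 0
J5: 66→84, due 33, tardiness 51
J2: 84→95, due 95, tardiness 0
J4: 95→105, due 108, tardiness 0
J3: 105→114, due 31, tardiness 83
J8: 114→118, due 100, tardiness 18
Late jobs: 3.

3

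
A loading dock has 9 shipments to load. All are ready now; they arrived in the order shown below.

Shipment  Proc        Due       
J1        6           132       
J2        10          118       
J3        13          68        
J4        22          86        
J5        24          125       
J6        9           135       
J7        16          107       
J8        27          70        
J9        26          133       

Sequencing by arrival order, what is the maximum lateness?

FIFO (arrival order): J1 J2 J3 J4 J5 J6 J7 J8 J9.
J1: 0→6, due 132, lateness -126
J2: 6→16, due 118, lateness -102
J3: 16→29, due 68, lateness -39
J4: 29→51, due 86, lateness -35
J5: 51→75, due 125, lateness -50
J6: 75→84, due 135, lateness -51
J7: 84→100, due 107, lateness -7
J8: 100→127, due 70, lateness 57
J9: 127→153, due 133, lateness 20
Maximum = 57.

57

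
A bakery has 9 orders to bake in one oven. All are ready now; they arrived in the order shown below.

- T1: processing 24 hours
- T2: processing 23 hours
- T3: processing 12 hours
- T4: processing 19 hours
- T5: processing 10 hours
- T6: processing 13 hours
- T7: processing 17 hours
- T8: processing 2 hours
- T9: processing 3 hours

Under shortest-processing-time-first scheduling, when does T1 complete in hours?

123

SPT (increasing processing time): T8 T9 T5 T3 T6 T7 T4 T2 T1.
T8: 0→2
T9: 2→5
T5: 5→15
T3: 15→27
T6: 27→40
T7: 40→57
T4: 57→76
T2: 76→99
T1: 99→123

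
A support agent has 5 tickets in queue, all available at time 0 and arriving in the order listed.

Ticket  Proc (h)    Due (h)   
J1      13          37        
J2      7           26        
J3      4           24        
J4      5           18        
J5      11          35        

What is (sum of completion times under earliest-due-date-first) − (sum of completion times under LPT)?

-47

EDD (increasing due date): J4 J3 J2 J5 J1.
J4: 0→5
J3: 5→9
J2: 9→16
J5: 16→27
J1: 27→40
Sum = 5+9+16+27+40 = 97.
LPT (decreasing processing time): J1 J5 J2 J4 J3.
J1: 0→13
J5: 13→24
J2: 24→31
J4: 31→36
J3: 36→40
Sum = 13+24+31+36+40 = 144.
Difference = 97 − 144 = -47.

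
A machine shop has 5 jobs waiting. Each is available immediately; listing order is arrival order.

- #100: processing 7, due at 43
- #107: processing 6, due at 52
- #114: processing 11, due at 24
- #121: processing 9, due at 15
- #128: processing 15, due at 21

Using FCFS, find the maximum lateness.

FIFO (arrival order): #100 #107 #114 #121 #128.
#100: 0→7, due 43, lateness -36
#107: 7→13, due 52, lateness -39
#114: 13→24, due 24, lateness 0
#121: 24→33, due 15, lateness 18
#128: 33→48, due 21, lateness 27
Maximum = 27.

27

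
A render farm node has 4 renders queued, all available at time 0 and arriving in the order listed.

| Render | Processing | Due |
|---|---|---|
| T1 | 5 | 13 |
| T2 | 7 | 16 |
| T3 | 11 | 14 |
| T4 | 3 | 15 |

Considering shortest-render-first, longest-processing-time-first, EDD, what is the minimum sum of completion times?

SPT (increasing processing time): T4 T1 T2 T3.
T4: 0→3
T1: 3→8
T2: 8→15
T3: 15→26
Sum = 3+8+15+26 = 52.
LPT (decreasing processing time): T3 T2 T1 T4.
T3: 0→11
T2: 11→18
T1: 18→23
T4: 23→26
Sum = 11+18+23+26 = 78.
EDD (increasing due date): T1 T3 T4 T2.
T1: 0→5
T3: 5→16
T4: 16→19
T2: 19→26
Sum = 5+16+19+26 = 66.
SPT 52, LPT 78, EDD 66 → minimum 52.

52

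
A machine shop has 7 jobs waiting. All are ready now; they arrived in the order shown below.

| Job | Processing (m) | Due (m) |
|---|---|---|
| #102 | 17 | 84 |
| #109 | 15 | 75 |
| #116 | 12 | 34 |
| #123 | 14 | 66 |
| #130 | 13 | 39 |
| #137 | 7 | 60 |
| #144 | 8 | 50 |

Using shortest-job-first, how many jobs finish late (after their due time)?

SPT (increasing processing time): #137 #144 #116 #130 #123 #109 #102.
#137: 0→7, due 60, tardiness 0
#144: 7→15, due 50, tardiness 0
#116: 15→27, due 34, tardiness 0
#130: 27→40, due 39, tardiness 1
#123: 40→54, due 66, tardiness 0
#109: 54→69, due 75, tardiness 0
#102: 69→86, due 84, tardiness 2
Late jobs: 2.

2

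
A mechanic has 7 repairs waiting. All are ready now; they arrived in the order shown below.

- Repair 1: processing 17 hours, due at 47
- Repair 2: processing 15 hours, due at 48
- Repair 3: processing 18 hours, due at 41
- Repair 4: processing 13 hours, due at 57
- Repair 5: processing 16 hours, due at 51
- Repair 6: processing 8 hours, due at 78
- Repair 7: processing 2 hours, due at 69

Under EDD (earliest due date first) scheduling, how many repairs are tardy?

5

EDD (increasing due date): Repair 3 Repair 1 Repair 2 Repair 5 Repair 4 Repair 7 Repair 6.
Repair 3: 0→18, due 41, tardiness 0
Repair 1: 18→35, due 47, tardiness 0
Repair 2: 35→50, due 48, tardiness 2
Repair 5: 50→66, due 51, tardiness 15
Repair 4: 66→79, due 57, tardiness 22
Repair 7: 79→81, due 69, tardiness 12
Repair 6: 81→89, due 78, tardiness 11
Late repairs: 5.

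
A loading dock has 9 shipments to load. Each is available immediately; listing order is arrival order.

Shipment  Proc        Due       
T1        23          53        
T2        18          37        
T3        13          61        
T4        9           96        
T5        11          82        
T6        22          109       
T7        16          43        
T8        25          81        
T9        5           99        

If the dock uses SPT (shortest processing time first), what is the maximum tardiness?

SPT (increasing processing time): T9 T4 T5 T3 T7 T2 T6 T1 T8.
T9: 0→5, due 99, tardiness 0
T4: 5→14, due 96, tardiness 0
T5: 14→25, due 82, tardiness 0
T3: 25→38, due 61, tardiness 0
T7: 38→54, due 43, tardiness 11
T2: 54→72, due 37, tardiness 35
T6: 72→94, due 109, tardiness 0
T1: 94→117, due 53, tardiness 64
T8: 117→142, due 81, tardiness 61
Maximum = 64.

64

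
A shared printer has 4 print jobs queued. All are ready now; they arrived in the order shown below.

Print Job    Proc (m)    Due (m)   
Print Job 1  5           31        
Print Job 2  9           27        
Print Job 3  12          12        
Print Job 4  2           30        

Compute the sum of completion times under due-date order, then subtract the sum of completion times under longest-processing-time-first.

EDD (increasing due date): Print Job 3 Print Job 2 Print Job 4 Print Job 1.
Print Job 3: 0→12
Print Job 2: 12→21
Print Job 4: 21→23
Print Job 1: 23→28
Sum = 12+21+23+28 = 84.
LPT (decreasing processing time): Print Job 3 Print Job 2 Print Job 1 Print Job 4.
Print Job 3: 0→12
Print Job 2: 12→21
Print Job 1: 21→26
Print Job 4: 26→28
Sum = 12+21+26+28 = 87.
Difference = 84 − 87 = -3.

-3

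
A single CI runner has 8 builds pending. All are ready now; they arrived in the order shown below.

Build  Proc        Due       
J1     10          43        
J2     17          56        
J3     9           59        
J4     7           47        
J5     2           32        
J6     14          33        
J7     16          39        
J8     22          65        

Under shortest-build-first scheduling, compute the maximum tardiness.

32

SPT (increasing processing time): J5 J4 J3 J1 J6 J7 J2 J8.
J5: 0→2, due 32, tardiness 0
J4: 2→9, due 47, tardiness 0
J3: 9→18, due 59, tardiness 0
J1: 18→28, due 43, tardiness 0
J6: 28→42, due 33, tardiness 9
J7: 42→58, due 39, tardiness 19
J2: 58→75, due 56, tardiness 19
J8: 75→97, due 65, tardiness 32
Maximum = 32.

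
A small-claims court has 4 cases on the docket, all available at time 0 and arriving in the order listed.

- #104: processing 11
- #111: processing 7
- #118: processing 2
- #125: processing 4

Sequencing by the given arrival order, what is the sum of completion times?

73

FIFO (arrival order): #104 #111 #118 #125.
#104: 0→11
#111: 11→18
#118: 18→20
#125: 20→24
Sum = 11+18+20+24 = 73.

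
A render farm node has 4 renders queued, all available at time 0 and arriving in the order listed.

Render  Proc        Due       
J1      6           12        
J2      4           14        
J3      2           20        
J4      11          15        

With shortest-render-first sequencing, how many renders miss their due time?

1

SPT (increasing processing time): J3 J2 J1 J4.
J3: 0→2, due 20, tardiness 0
J2: 2→6, due 14, tardiness 0
J1: 6→12, due 12, tardiness 0
J4: 12→23, due 15, tardiness 8
Late renders: 1.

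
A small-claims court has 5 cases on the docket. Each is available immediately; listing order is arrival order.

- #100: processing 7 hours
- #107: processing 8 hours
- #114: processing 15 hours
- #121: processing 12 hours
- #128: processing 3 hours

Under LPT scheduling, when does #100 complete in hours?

42

LPT (decreasing processing time): #114 #121 #107 #100 #128.
#114: 0→15
#121: 15→27
#107: 27→35
#100: 35→42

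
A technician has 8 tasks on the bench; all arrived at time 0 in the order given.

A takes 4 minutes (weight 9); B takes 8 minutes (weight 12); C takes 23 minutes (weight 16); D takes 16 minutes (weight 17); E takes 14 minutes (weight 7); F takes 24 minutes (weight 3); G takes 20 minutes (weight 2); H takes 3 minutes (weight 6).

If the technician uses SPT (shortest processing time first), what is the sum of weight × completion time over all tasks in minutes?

SPT (increasing processing time): H A B E D G C F.
H: finishes 3, weight 6, w·C = 18
A: finishes 7, weight 9, w·C = 63
B: finishes 15, weight 12, w·C = 180
E: finishes 29, weight 7, w·C = 203
D: finishes 45, weight 17, w·C = 765
G: finishes 65, weight 2, w·C = 130
C: finishes 88, weight 16, w·C = 1408
F: finishes 112, weight 3, w·C = 336
Sum = 18+63+180+203+765+130+1408+336 = 3103.

3103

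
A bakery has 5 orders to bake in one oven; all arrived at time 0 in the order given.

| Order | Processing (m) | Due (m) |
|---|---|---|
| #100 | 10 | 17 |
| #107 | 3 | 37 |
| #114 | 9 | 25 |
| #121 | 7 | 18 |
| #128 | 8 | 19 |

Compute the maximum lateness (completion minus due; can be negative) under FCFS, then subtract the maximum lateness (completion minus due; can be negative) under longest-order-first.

2

FIFO (arrival order): #100 #107 #114 #121 #128.
#100: 0→10, due 17, lateness -7
#107: 10→13, due 37, lateness -24
#114: 13→22, due 25, lateness -3
#121: 22→29, due 18, lateness 11
#128: 29→37, due 19, lateness 18
Maximum = 18.
LPT (decreasing processing time): #100 #114 #128 #121 #107.
#100: 0→10, due 17, lateness -7
#114: 10→19, due 25, lateness -6
#128: 19→27, due 19, lateness 8
#121: 27→34, due 18, lateness 16
#107: 34→37, due 37, lateness 0
Maximum = 16.
Difference = 18 − 16 = 2.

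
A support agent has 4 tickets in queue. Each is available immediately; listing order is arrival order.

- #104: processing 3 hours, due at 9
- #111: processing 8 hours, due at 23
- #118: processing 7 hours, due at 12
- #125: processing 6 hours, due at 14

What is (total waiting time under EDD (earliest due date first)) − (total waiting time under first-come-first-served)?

EDD (increasing due date): #104 #118 #125 #111.
#104: waits 0, runs 0→3
#118: waits 3, runs 3→10
#125: waits 10, runs 10→16
#111: waits 16, runs 16→24
Sum = 0+3+10+16 = 29.
FIFO (arrival order): #104 #111 #118 #125.
#104: waits 0, runs 0→3
#111: waits 3, runs 3→11
#118: waits 11, runs 11→18
#125: waits 18, runs 18→24
Sum = 0+3+11+18 = 32.
Difference = 29 − 32 = -3.

-3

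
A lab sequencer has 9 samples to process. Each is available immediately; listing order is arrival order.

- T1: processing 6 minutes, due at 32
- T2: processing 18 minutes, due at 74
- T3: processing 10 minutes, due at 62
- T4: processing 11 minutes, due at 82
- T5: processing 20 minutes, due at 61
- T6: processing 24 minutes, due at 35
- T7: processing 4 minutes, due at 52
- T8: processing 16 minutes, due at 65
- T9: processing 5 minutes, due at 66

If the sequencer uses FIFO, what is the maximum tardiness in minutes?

54

FIFO (arrival order): T1 T2 T3 T4 T5 T6 T7 T8 T9.
T1: 0→6, due 32, tardiness 0
T2: 6→24, due 74, tardiness 0
T3: 24→34, due 62, tardiness 0
T4: 34→45, due 82, tardiness 0
T5: 45→65, due 61, tardiness 4
T6: 65→89, due 35, tardiness 54
T7: 89→93, due 52, tardiness 41
T8: 93→109, due 65, tardiness 44
T9: 109→114, due 66, tardiness 48
Maximum = 54.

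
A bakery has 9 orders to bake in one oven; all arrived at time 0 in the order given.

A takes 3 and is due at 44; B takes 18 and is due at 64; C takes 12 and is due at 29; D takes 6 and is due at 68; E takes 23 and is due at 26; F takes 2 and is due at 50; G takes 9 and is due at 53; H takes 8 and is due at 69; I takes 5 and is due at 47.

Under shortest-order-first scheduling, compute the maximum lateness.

SPT (increasing processing time): F A I D H G C B E.
F: 0→2, due 50, lateness -48
A: 2→5, due 44, lateness -39
I: 5→10, due 47, lateness -37
D: 10→16, due 68, lateness -52
H: 16→24, due 69, lateness -45
G: 24→33, due 53, lateness -20
C: 33→45, due 29, lateness 16
B: 45→63, due 64, lateness -1
E: 63→86, due 26, lateness 60
Maximum = 60.

60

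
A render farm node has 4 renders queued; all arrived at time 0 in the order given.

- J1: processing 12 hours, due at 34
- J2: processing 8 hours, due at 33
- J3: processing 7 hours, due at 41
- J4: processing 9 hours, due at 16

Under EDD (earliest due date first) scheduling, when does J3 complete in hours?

EDD (increasing due date): J4 J2 J1 J3.
J4: 0→9
J2: 9→17
J1: 17→29
J3: 29→36

36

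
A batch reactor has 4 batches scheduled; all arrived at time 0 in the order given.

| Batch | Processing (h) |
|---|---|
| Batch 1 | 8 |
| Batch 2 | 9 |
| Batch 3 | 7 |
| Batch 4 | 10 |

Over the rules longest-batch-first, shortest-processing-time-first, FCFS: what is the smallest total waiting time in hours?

LPT (decreasing processing time): Batch 4 Batch 2 Batch 1 Batch 3.
Batch 4: waits 0, runs 0→10
Batch 2: waits 10, runs 10→19
Batch 1: waits 19, runs 19→27
Batch 3: waits 27, runs 27→34
Sum = 0+10+19+27 = 56.
SPT (increasing processing time): Batch 3 Batch 1 Batch 2 Batch 4.
Batch 3: waits 0, runs 0→7
Batch 1: waits 7, runs 7→15
Batch 2: waits 15, runs 15→24
Batch 4: waits 24, runs 24→34
Sum = 0+7+15+24 = 46.
FIFO (arrival order): Batch 1 Batch 2 Batch 3 Batch 4.
Batch 1: waits 0, runs 0→8
Batch 2: waits 8, runs 8→17
Batch 3: waits 17, runs 17→24
Batch 4: waits 24, runs 24→34
Sum = 0+8+17+24 = 49.
LPT 56, SPT 46, FIFO 49 → minimum 46.

46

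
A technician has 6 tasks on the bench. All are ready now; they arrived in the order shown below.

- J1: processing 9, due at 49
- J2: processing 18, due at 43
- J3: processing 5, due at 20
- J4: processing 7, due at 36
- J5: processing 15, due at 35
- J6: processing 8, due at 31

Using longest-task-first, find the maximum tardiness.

42

LPT (decreasing processing time): J2 J5 J1 J6 J4 J3.
J2: 0→18, due 43, tardiness 0
J5: 18→33, due 35, tardiness 0
J1: 33→42, due 49, tardiness 0
J6: 42→50, due 31, tardiness 19
J4: 50→57, due 36, tardiness 21
J3: 57→62, due 20, tardiness 42
Maximum = 42.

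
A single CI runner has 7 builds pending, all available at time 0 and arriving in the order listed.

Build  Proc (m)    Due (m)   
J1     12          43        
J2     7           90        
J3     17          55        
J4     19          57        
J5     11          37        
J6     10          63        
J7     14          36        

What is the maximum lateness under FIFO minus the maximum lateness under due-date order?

34

FIFO (arrival order): J1 J2 J3 J4 J5 J6 J7.
J1: 0→12, due 43, lateness -31
J2: 12→19, due 90, lateness -71
J3: 19→36, due 55, lateness -19
J4: 36→55, due 57, lateness -2
J5: 55→66, due 37, lateness 29
J6: 66→76, due 63, lateness 13
J7: 76→90, due 36, lateness 54
Maximum = 54.
EDD (increasing due date): J7 J5 J1 J3 J4 J6 J2.
J7: 0→14, due 36, lateness -22
J5: 14→25, due 37, lateness -12
J1: 25→37, due 43, lateness -6
J3: 37→54, due 55, lateness -1
J4: 54→73, due 57, lateness 16
J6: 73→83, due 63, lateness 20
J2: 83→90, due 90, lateness 0
Maximum = 20.
Difference = 54 − 20 = 34.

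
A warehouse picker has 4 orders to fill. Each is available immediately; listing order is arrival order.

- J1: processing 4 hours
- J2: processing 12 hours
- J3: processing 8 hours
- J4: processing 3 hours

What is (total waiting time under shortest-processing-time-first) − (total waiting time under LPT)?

-31

SPT (increasing processing time): J4 J1 J3 J2.
J4: waits 0, runs 0→3
J1: waits 3, runs 3→7
J3: waits 7, runs 7→15
J2: waits 15, runs 15→27
Sum = 0+3+7+15 = 25.
LPT (decreasing processing time): J2 J3 J1 J4.
J2: waits 0, runs 0→12
J3: waits 12, runs 12→20
J1: waits 20, runs 20→24
J4: waits 24, runs 24→27
Sum = 0+12+20+24 = 56.
Difference = 25 − 56 = -31.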